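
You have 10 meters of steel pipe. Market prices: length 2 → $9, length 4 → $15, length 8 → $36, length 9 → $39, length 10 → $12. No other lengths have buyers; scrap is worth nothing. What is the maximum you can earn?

Build f[k] bottom-up: f[k] = max over allowed piece i of (p[i] + f[k−i]).
f[1] = 0
f[2] = 9
f[3] = 9
f[4] = max(9+9, 15+0) = 18
f[5] = max(9+9, 15+0) = 18
f[6] = max(9+18, 15+9) = 27
f[7] = max(9+18, 15+9) = 27
f[8] = max(9+27, 15+18, 36+0) = 36
f[9] = max(9+27, 15+18, 36+0, 39+0) = 39
f[10] = max(9+36, 15+27, 36+9, 39+0, 12+0) = 45
One optimal cutting: 2 + 2 + 2 + 2 + 2 → $45.

45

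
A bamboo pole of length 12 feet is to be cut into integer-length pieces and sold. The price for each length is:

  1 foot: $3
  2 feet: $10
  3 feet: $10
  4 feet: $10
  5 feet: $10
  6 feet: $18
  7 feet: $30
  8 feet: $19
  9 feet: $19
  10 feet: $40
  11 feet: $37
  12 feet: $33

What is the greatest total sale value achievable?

Build best[k] bottom-up: best[k] = max over allowed piece i of (p[i] + best[k−i]).
best[1] = 3
best[2] = max(3+3, 10+0) = 10
best[3] = max(3+10, 10+3, 10+0) = 13
best[4] = max(3+13, 10+10, 10+3, 10+0) = 20
best[5] = max(3+20, 10+13, 10+10, 10+3, 10+0) = 23
best[6] = max(3+23, 10+20, 10+13, 10+10, 10+3, 18+0) = 30
best[7] = max(3+30, 10+23, 10+20, …, 18+3, 30+0) = 33
best[8] = max(3+33, 10+30, 10+23, …, 30+3, 19+0) = 40
best[9] = max(3+40, 10+33, 10+30, …, 19+3, 19+0) = 43
best[10] = max(3+43, 10+40, 10+33, …, 19+3, 40+0) = 50
best[11] = max(3+50, 10+43, 10+40, …, 40+3, 37+0) = 53
best[12] = max(3+53, 10+50, 10+43, …, 37+3, 33+0) = 60
One optimal cutting: 2 + 2 + 2 + 2 + 2 + 2 → $10 + $10 + $10 + $10 + $10 + $10 = $60.

60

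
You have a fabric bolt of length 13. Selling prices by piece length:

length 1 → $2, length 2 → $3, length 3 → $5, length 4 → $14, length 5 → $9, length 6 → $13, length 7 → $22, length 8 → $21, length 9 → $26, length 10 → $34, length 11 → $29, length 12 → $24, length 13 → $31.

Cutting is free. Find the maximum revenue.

44

Consider every possible first cut. v[k] is the best of p[i]+v[k−i] over all sellable i≤k.
v[1] = 2
v[2] = max(2+2, 3+0) = 4
v[3] = max(2+4, 3+2, 5+0) = 6
v[4] = max(2+6, 3+4, 5+2, 14+0) = 14
v[5] = max(2+14, 3+6, 5+4, 14+2, 9+0) = 16
v[6] = max(2+16, 3+14, 5+6, 14+4, 9+2, 13+0) = 18
v[7] = max(2+18, 3+16, 5+14, …, 13+2, 22+0) = 22
v[8] = max(2+22, 3+18, 5+16, …, 22+2, 21+0) = 28
v[9] = max(2+28, 3+22, 5+18, …, 21+2, 26+0) = 30
v[10] = max(2+30, 3+28, 5+22, …, 26+2, 34+0) = 34
v[11] = max(2+34, 3+30, 5+28, …, 34+2, 29+0) = 36
v[12] = max(2+36, 3+34, 5+30, …, 29+2, 24+0) = 42
v[13] = max(2+42, 3+36, 5+34, …, 24+2, 31+0) = 44
One optimal cutting: 4 + 4 + 4 + 1 → $14 + $14 + $14 + $2 = $44.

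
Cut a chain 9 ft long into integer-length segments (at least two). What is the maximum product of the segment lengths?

27

Fill m[k] for k=2..9: at each k try every first piece i and multiply by the better of (k−i) uncut or m[k−i].
m[2] = 1·max(1,0) = 1·1 = 1
m[3] = max(1·2, 2·1) = 2
m[4] = max(1·3, 2·2, 3·1) = 4
m[5] = max(1·4, 2·3, 3·2, 4·1) = 6
m[6] = max(1·6, 2·4, 3·3, 4·2, 5·1) = 9
m[7] = max(1·9, 2·6, 3·4, 4·3, 5·2, 6·1) = 12
m[8] = max(1·12, 2·9, 3·6, …, 6·2, 7·1) = 18
m[9] = max(1·18, 2·12, 3·9, …, 7·2, 8·1) = 27
One optimal split: 3 + 3 + 3; product 3·3·3 = 27.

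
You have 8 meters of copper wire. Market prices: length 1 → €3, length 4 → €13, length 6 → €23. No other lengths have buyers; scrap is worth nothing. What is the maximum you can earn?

Let best[k] be the best obtainable value from length k. For each k, try every first piece i and keep the best of price[i] + best[k−i].
best[1] = 3
best[2] = 6  (first piece 1, then best[1]=3)
best[3] = 9  (first piece 1, then best[2]=6)
best[4] = 13
best[5] = 16  (first piece 1, then best[4]=13)
best[6] = 23
best[7] = 26  (first piece 1, then best[6]=23)
best[8] = 29  (first piece 1, then best[7]=26)
One optimal cutting: 6 + 1 + 1 → €29.

29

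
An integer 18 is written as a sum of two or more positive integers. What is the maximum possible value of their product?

Let g[k] be the best product for length k (with at least one cut). For each first piece i, the rest contributes max(k−i, g[k−i]).
g[2] = 1*max(1,0) = 1*1 = 1
g[3] = max(1*2, 2*1) = 2
g[4] = max(1*3, 2*2, 3*1) = 4
g[5] = max(1*4, 2*3, 3*2, 4*1) = 6
g[6] = max(1*6, 2*4, 3*3, 4*2, 5*1) = 9
g[7] = max(1*9, 2*6, 3*4, 4*3, 5*2, 6*1) = 12
g[8] = max(1*12, 2*9, 3*6, …, 6*2, 7*1) = 18
g[9] = max(1*18, 2*12, 3*9, …, 7*2, 8*1) = 27
g[10] = max(1*27, 2*18, 3*12, …, 8*2, 9*1) = 36
g[11] = max(1*36, 2*27, 3*18, …, 9*2, 10*1) = 54
g[12] = max(1*54, 2*36, 3*27, …, 10*2, 11*1) = 81
g[13] = max(1*81, 2*54, 3*36, …, 11*2, 12*1) = 108
g[14] = max(1*108, 2*81, 3*54, …, 12*2, 13*1) = 162
g[15] = max(1*162, 2*108, 3*81, …, 13*2, 14*1) = 243
g[16] = max(1*243, 2*162, 3*108, …, 14*2, 15*1) = 324
g[17] = max(1*324, 2*243, 3*162, …, 15*2, 16*1) = 486
g[18] = max(1*486, 2*324, 3*243, …, 16*2, 17*1) = 729
One optimal split: 3 + 3 + 3 + 3 + 3 + 3; product 3*3*3*3*3*3 = 729.

729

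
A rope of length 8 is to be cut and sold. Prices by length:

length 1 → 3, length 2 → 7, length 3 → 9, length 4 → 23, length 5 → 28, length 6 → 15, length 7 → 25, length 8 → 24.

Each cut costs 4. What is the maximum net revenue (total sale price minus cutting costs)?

Consider every possible first cut. v[k] is the best of p[i]+v[k−i] over all sellable i≤k, charging 4 whenever i<k.
v[1] = 3
v[2] = 7
v[3] = 9
v[4] = 23
v[5] = 28
v[6] = 27  (first piece 1, then v[5]=28)
v[7] = 31  (first piece 2, then v[5]=28)
v[8] = 42  (first piece 4, then v[4]=23)
One optimal plan: pieces 4 + 4 (1 cut) → 46 − 4 = 42.

42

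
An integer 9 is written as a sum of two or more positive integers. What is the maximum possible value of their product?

27

Define P[k] = max over 1≤i<k of i · max(k−i, P[k−i]); the inner max lets the remainder stay uncut if that's better.
Small cases: P[2]=1, P[3]=2.
P[4] = max(1×3, 2×2, 3×1) = 4
P[5] = max(1×4, 2×3, 3×2, 4×1) = 6
P[6] = max(1×6, 2×4, 3×3, 4×2, 5×1) = 9
P[7] = max(1×9, 2×6, 3×4, 4×3, 5×2, 6×1) = 12
P[8] = max(1×12, 2×9, 3×6, …, 6×2, 7×1) = 18
P[9] = max(1×18, 2×12, 3×9, …, 7×2, 8×1) = 27
One optimal split: 3 + 3 + 3; product 3×3×3 = 27.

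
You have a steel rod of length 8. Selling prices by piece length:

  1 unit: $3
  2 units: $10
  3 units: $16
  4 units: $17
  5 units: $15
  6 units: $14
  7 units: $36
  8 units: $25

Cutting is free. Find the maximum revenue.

42

Build r[k] bottom-up: r[k] = max over allowed piece i of (p[i] + r[k−i]).
r[1] = 3
r[2] = max(3+3, 10+0) = 10
r[3] = max(3+10, 10+3, 16+0) = 16
r[4] = max(3+16, 10+10, 16+3, 17+0) = 20
r[5] = max(3+20, 10+16, 16+10, 17+3, 15+0) = 26
r[6] = max(3+26, 10+20, 16+16, 17+10, 15+3, 14+0) = 32
r[7] = max(3+32, 10+26, 16+20, …, 14+3, 36+0) = 36
r[8] = max(3+36, 10+32, 16+26, …, 36+3, 25+0) = 42
One optimal cutting: 3 + 3 + 2 → $16 + $16 + $10 = $42.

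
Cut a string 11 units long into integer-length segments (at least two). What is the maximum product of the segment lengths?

54

Let f[k] be the best product for length k (with at least one cut). For each first piece i, the rest contributes max(k−i, f[k−i]).
Small cases: f[2]=1, f[3]=2, f[4]=4, f[5]=6, f[6]=9.
f[7] = 2×max(5,6) = 2×6 = 12
f[8] = 2×max(6,9) = 2×9 = 18
f[9] = 3×max(6,9) = 3×9 = 27
f[10] = 2×max(8,18) = 2×18 = 36
f[11] = 2×max(9,27) = 2×27 = 54
One optimal split: 3 + 3 + 3 + 2; product 3×3×3×2 = 54.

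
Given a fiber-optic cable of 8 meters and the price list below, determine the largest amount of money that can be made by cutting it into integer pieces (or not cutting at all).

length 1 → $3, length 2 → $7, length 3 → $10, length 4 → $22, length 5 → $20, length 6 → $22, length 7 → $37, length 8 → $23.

44

Let best[k] be the best obtainable value from length k. For each k, try every first piece i and keep the best of price[i] + best[k−i].
best[1] = 3
best[2] = 7
best[3] = 10  (first piece 1, then best[2]=7)
best[4] = 22
best[5] = 25  (first piece 1, then best[4]=22)
best[6] = 29  (first piece 2, then best[4]=22)
best[7] = 37
best[8] = 44  (first piece 4, then best[4]=22)
One optimal cutting: 4 + 4 → $22 + $22 = $44.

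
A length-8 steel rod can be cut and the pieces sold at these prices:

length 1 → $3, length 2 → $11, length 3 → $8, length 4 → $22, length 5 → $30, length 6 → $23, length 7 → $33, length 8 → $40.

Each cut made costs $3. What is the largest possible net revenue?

41

Build net[k] bottom-up: net[k] = max over allowed piece i of (p[i] + net[k−i]) − 3 per cut.
net[1] = 3
net[2] = max(3+3-3, 11+0) = 11
net[3] = max(3+11-3, 11+3-3, 8+0) = 11
net[4] = max(3+11-3, 11+11-3, 8+3-3, 22+0) = 22
net[5] = max(3+22-3, 11+11-3, 8+11-3, 22+3-3, 30+0) = 30
net[6] = max(3+30-3, 11+22-3, 8+11-3, 22+11-3, 30+3-3, 23+0) = 30
net[7] = max(3+30-3, 11+30-3, 8+22-3, …, 23+3-3, 33+0) = 38
net[8] = max(3+38-3, 11+30-3, 8+30-3, …, 33+3-3, 40+0) = 41
One optimal plan: pieces 4 + 4 (1 cut) → $44 − $3 = $41.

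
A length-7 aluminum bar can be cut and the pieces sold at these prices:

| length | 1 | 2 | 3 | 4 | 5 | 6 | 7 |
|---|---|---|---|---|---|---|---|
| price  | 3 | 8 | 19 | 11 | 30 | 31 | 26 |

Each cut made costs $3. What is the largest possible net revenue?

Let v[k] be the best obtainable value from length k. For each k, try every first piece i and keep the best of price[i] + v[k−i] minus the 3 cut fee when i<k.
v[1] = 3
v[2] = max(3+3-3, 8+0) = 8
v[3] = max(3+8-3, 8+3-3, 19+0) = 19
v[4] = max(3+19-3, 8+8-3, 19+3-3, 11+0) = 19
v[5] = max(3+19-3, 8+19-3, 19+8-3, 11+3-3, 30+0) = 30
v[6] = max(3+30-3, 8+19-3, 19+19-3, 11+8-3, 30+3-3, 31+0) = 35
v[7] = max(3+35-3, 8+30-3, 19+19-3, …, 31+3-3, 26+0) = 35
One optimal plan: pieces 3 + 3 + 1 (2 cuts) → $41 − $6 = $35.

35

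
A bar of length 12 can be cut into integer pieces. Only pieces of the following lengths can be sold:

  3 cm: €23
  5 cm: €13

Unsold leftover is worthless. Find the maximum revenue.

Consider every possible first cut. best[k] is the best of p[i]+best[k−i] over all sellable i≤k.
best[1] = 0
best[2] = 0
best[3] = 23
best[4] = 23
best[5] = 23
best[6] = 46  (first piece 3, then best[3]=23)
best[7] = 46
best[8] = 46
best[9] = 69  (first piece 3, then best[6]=46)
best[10] = 69
best[11] = 69
best[12] = 92  (first piece 3, then best[9]=69)
One optimal cutting: 3 + 3 + 3 + 3 → €92.

92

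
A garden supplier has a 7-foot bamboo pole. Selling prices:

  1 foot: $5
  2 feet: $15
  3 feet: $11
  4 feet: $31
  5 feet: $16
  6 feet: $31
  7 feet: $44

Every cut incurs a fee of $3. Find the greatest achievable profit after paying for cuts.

45

Build r[k] bottom-up: r[k] = max over allowed piece i of (p[i] + r[k−i]) − 3 per cut.
r[1] = 5
r[2] = 15
r[3] = 17  (first piece 1, then r[2]=15)
r[4] = 31
r[5] = 33  (first piece 1, then r[4]=31)
r[6] = 43  (first piece 2, then r[4]=31)
r[7] = 45  (first piece 1, then r[6]=43)
One optimal plan: pieces 4 + 2 + 1 (2 cuts) → $51 − $6 = $45.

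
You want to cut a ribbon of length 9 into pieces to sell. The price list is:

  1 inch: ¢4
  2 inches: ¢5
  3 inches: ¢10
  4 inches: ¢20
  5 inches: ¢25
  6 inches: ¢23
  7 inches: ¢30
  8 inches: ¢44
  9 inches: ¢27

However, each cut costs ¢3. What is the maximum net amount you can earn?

45

Let net[k] be the best obtainable value from length k. For each k, try every first piece i and keep the best of price[i] + net[k−i] minus the 3 cut fee when i<k.
net[1] = 4
net[2] = 5  (first piece 1, then net[1]=4)
net[3] = 10
net[4] = 20
net[5] = 25
net[6] = 26  (first piece 1, then net[5]=25)
net[7] = 30
net[8] = 44
net[9] = 45  (first piece 1, then net[8]=44)
One optimal plan: pieces 8 + 1 (1 cut) → ¢48 − ¢3 = ¢45.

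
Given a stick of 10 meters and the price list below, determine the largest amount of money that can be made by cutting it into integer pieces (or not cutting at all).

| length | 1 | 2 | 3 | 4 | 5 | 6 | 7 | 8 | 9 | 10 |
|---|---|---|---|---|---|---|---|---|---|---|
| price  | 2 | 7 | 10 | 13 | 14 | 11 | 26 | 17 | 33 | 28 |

36

Consider every possible first cut. r[k] is the best of p[i]+r[k−i] over all sellable i≤k.
r[1] = 2
r[2] = max(2+2, 7+0) = 7
r[3] = max(2+7, 7+2, 10+0) = 10
r[4] = max(2+10, 7+7, 10+2, 13+0) = 14
r[5] = max(2+14, 7+10, 10+7, 13+2, 14+0) = 17
r[6] = max(2+17, 7+14, 10+10, 13+7, 14+2, 11+0) = 21
r[7] = max(2+21, 7+17, 10+14, …, 11+2, 26+0) = 26
r[8] = max(2+26, 7+21, 10+17, …, 26+2, 17+0) = 28
r[9] = max(2+28, 7+26, 10+21, …, 17+2, 33+0) = 33
r[10] = max(2+33, 7+28, 10+26, …, 33+2, 28+0) = 36
One optimal cutting: 7 + 3 → 26 + 10 = 36.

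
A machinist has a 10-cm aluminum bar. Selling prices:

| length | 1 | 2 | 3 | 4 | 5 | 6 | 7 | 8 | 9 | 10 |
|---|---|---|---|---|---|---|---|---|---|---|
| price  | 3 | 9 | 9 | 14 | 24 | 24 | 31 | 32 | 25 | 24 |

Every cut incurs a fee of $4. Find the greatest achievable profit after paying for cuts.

Build r[k] bottom-up: r[k] = max over allowed piece i of (p[i] + r[k−i]) − 4 per cut.
r[1] = 3
r[2] = max(3+3-4, 9+0) = 9
r[3] = max(3+9-4, 9+3-4, 9+0) = 9
r[4] = max(3+9-4, 9+9-4, 9+3-4, 14+0) = 14
r[5] = max(3+14-4, 9+9-4, 9+9-4, 14+3-4, 24+0) = 24
r[6] = max(3+24-4, 9+14-4, 9+9-4, 14+9-4, 24+3-4, 24+0) = 24
r[7] = max(3+24-4, 9+24-4, 9+14-4, …, 24+3-4, 31+0) = 31
r[8] = max(3+31-4, 9+24-4, 9+24-4, …, 31+3-4, 32+0) = 32
r[9] = max(3+32-4, 9+31-4, 9+24-4, …, 32+3-4, 25+0) = 36
r[10] = max(3+36-4, 9+32-4, 9+31-4, …, 25+3-4, 24+0) = 44
One optimal plan: pieces 5 + 5 (1 cut) → $48 − $4 = $44.

44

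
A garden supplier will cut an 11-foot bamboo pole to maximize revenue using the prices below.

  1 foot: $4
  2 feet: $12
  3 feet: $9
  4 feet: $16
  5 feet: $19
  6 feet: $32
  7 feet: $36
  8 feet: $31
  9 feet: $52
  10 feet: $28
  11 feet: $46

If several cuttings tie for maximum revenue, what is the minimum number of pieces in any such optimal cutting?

2

Consider every possible first cut. r[k] is the best of p[i]+r[k−i] over all sellable i≤k.
r[1] = 4
r[2] = max(4+4, 12+0) = 12
r[3] = max(4+12, 12+4, 9+0) = 16
r[4] = max(4+16, 12+12, 9+4, 16+0) = 24
r[5] = max(4+24, 12+16, 9+12, 16+4, 19+0) = 28
r[6] = max(4+28, 12+24, 9+16, 16+12, 19+4, 32+0) = 36
r[7] = max(4+36, 12+28, 9+24, …, 32+4, 36+0) = 40
r[8] = max(4+40, 12+36, 9+28, …, 36+4, 31+0) = 48
r[9] = max(4+48, 12+40, 9+36, …, 31+4, 52+0) = 52
r[10] = max(4+52, 12+48, 9+40, …, 52+4, 28+0) = 60
r[11] = max(4+60, 12+52, 9+48, …, 28+4, 46+0) = 64
Maximum revenue is $64.
Now minimize piece count subject to staying optimal: for each k, pieces[k] = 1 + min over i with p[i]+r[k−i]=r[k] of pieces[k−i].
pieces[8] = 4
pieces[9] = 1
pieces[10] = 5
pieces[11] = 2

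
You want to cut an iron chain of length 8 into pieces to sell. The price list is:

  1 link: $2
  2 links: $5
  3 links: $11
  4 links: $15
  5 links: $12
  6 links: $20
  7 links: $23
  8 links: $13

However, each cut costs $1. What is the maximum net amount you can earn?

29

Let net[k] be the best obtainable value from length k. For each k, try every first piece i and keep the best of price[i] + net[k−i] minus the 1 cut fee when i<k.
net[1] = 2
net[2] = 5
net[3] = 11
net[4] = 15
net[5] = 16  (first piece 1, then net[4]=15)
net[6] = 21  (first piece 3, then net[3]=11)
net[7] = 25  (first piece 3, then net[4]=15)
net[8] = 29  (first piece 4, then net[4]=15)
One optimal plan: pieces 4 + 4 (1 cut) → $30 − $1 = $29.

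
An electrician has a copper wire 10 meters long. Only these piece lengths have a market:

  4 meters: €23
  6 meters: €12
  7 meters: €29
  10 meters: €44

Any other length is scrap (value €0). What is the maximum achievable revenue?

Consider every possible first cut. f[k] is the best of p[i]+f[k−i] over all sellable i≤k.
f[1] = 0
f[2] = 0
f[3] = 0
f[4] = 23
f[5] = 23
f[6] = 23
f[7] = 29
f[8] = 46  (first piece 4, then f[4]=23)
f[9] = 46
f[10] = 46
One optimal cutting: pieces 4 + 4 with 2 meters of scrap → €46.

46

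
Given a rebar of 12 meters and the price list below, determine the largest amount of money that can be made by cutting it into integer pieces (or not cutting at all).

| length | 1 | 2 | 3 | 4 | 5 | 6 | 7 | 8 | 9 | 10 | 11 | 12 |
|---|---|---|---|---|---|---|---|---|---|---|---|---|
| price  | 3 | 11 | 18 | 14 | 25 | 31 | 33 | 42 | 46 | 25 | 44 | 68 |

72

Build R[k] bottom-up: R[k] = max over allowed piece i of (p[i] + R[k−i]).
R[1] = 3
R[2] = 11
R[3] = 18
R[4] = 22  (first piece 2, then R[2]=11)
R[5] = 29  (first piece 2, then R[3]=18)
R[6] = 36  (first piece 3, then R[3]=18)
R[7] = 40  (first piece 2, then R[5]=29)
R[8] = 47  (first piece 2, then R[6]=36)
R[9] = 54  (first piece 3, then R[6]=36)
R[10] = 58  (first piece 2, then R[8]=47)
R[11] = 65  (first piece 2, then R[9]=54)
R[12] = 72  (first piece 3, then R[9]=54)
One optimal cutting: 3 + 3 + 3 + 3 → ₹18 + ₹18 + ₹18 + ₹18 = ₹72.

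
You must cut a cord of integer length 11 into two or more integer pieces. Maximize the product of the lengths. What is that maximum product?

Let g[k] be the best product for length k (with at least one cut). For each first piece i, the rest contributes max(k−i, g[k−i]).
g[2] = 1×max(1,0) = 1×1 = 1
g[3] = 1×max(2,1) = 1×2 = 2
g[4] = 2×max(2,1) = 2×2 = 4
g[5] = 2×max(3,2) = 2×3 = 6
g[6] = 3×max(3,2) = 3×3 = 9
g[7] = 2×max(5,6) = 2×6 = 12
g[8] = 2×max(6,9) = 2×9 = 18
g[9] = 3×max(6,9) = 3×9 = 27
g[10] = 2×max(8,18) = 2×18 = 36
g[11] = 2×max(9,27) = 2×27 = 54
One optimal split: 3 + 3 + 3 + 2; product 3×3×3×2 = 54.

54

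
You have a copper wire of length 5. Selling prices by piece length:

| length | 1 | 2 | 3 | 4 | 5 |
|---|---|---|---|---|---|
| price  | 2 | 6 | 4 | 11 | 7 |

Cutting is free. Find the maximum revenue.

14

Build r[k] bottom-up: r[k] = max over allowed piece i of (p[i] + r[k−i]).
r[1] = 2
r[2] = max(2+2, 6+0) = 6
r[3] = max(2+6, 6+2, 4+0) = 8
r[4] = max(2+8, 6+6, 4+2, 11+0) = 12
r[5] = max(2+12, 6+8, 4+6, 11+2, 7+0) = 14
One optimal cutting: 2 + 2 + 1 → €6 + €6 + €2 = €14.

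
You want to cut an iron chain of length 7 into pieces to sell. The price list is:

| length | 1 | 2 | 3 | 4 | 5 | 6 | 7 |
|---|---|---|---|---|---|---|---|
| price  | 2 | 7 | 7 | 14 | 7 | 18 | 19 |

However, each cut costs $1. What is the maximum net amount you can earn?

Consider every possible first cut. v[k] is the best of p[i]+v[k−i] over all sellable i≤k, charging 1 whenever i<k.
v[1] = 2
v[2] = 7
v[3] = 8  (first piece 1, then v[2]=7)
v[4] = 14
v[5] = 15  (first piece 1, then v[4]=14)
v[6] = 20  (first piece 2, then v[4]=14)
v[7] = 21  (first piece 1, then v[6]=20)
One optimal plan: pieces 4 + 2 + 1 (2 cuts) → $23 − $2 = $21.

21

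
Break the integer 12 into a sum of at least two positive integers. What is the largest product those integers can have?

81

Let P[k] be the best product for length k (with at least one cut). For each first piece i, the rest contributes max(k−i, P[k−i]).
Small cases: P[2]=1, P[3]=2, P[4]=4, P[5]=6, P[6]=9.
P[7] = max(1*9, 2*6, 3*4, 4*3, 5*2, 6*1) = 12
P[8] = max(1*12, 2*9, 3*6, …, 6*2, 7*1) = 18
P[9] = max(1*18, 2*12, 3*9, …, 7*2, 8*1) = 27
P[10] = max(1*27, 2*18, 3*12, …, 8*2, 9*1) = 36
P[11] = max(1*36, 2*27, 3*18, …, 9*2, 10*1) = 54
P[12] = max(1*54, 2*36, 3*27, …, 10*2, 11*1) = 81
One optimal split: 3 + 3 + 3 + 3; product 3*3*3*3 = 81.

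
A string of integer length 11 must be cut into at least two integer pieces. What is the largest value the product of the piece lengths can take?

Fill m[k] for k=2..11: at each k try every first piece i and multiply by the better of (k−i) uncut or m[k−i].
Small cases: m[2]=1, m[3]=2, m[4]=4, m[5]=6, m[6]=9.
m[7] = max(1×9, 2×6, 3×4, 4×3, 5×2, 6×1) = 12
m[8] = max(1×12, 2×9, 3×6, …, 6×2, 7×1) = 18
m[9] = max(1×18, 2×12, 3×9, …, 7×2, 8×1) = 27
m[10] = max(1×27, 2×18, 3×12, …, 8×2, 9×1) = 36
m[11] = max(1×36, 2×27, 3×18, …, 9×2, 10×1) = 54
One optimal split: 3 + 3 + 3 + 2; product 3×3×3×2 = 54.

54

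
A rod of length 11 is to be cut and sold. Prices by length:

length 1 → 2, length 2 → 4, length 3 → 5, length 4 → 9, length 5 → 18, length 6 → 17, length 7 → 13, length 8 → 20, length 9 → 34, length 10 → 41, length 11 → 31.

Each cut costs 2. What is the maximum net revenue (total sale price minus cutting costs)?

41

Build net[k] bottom-up: net[k] = max over allowed piece i of (p[i] + net[k−i]) − 2 per cut.
net[1] = 2
net[2] = max(2+2-2, 4+0) = 4
net[3] = max(2+4-2, 4+2-2, 5+0) = 5
net[4] = max(2+5-2, 4+4-2, 5+2-2, 9+0) = 9
net[5] = max(2+9-2, 4+5-2, 5+4-2, 9+2-2, 18+0) = 18
net[6] = max(2+18-2, 4+9-2, 5+5-2, 9+4-2, 18+2-2, 17+0) = 18
net[7] = max(2+18-2, 4+18-2, 5+9-2, …, 17+2-2, 13+0) = 20
net[8] = max(2+20-2, 4+18-2, 5+18-2, …, 13+2-2, 20+0) = 21
net[9] = max(2+21-2, 4+20-2, 5+18-2, …, 20+2-2, 34+0) = 34
net[10] = max(2+34-2, 4+21-2, 5+20-2, …, 34+2-2, 41+0) = 41
net[11] = max(2+41-2, 4+34-2, 5+21-2, …, 41+2-2, 31+0) = 41
One optimal plan: pieces 10 + 1 (1 cut) → 43 − 2 = 41.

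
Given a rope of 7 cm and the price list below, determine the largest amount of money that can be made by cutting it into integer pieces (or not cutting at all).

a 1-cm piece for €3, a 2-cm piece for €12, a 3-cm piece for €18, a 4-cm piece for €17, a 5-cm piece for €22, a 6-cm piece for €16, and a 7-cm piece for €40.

Build R[k] bottom-up: R[k] = max over allowed piece i of (p[i] + R[k−i]).
R[1] = 3
R[2] = max(3+3, 12+0) = 12
R[3] = max(3+12, 12+3, 18+0) = 18
R[4] = max(3+18, 12+12, 18+3, 17+0) = 24
R[5] = max(3+24, 12+18, 18+12, 17+3, 22+0) = 30
R[6] = max(3+30, 12+24, 18+18, 17+12, 22+3, 16+0) = 36
R[7] = max(3+36, 12+30, 18+24, …, 16+3, 40+0) = 42
One optimal cutting: 3 + 2 + 2 → €18 + €12 + €12 = €42.

42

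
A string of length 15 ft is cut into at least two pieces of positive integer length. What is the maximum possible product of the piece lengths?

243

Define P[k] = max over 1≤i<k of i · max(k−i, P[k−i]); the inner max lets the remainder stay uncut if that's better.
P[2] = 1*max(1,0) = 1*1 = 1
P[3] = max(1*2, 2*1) = 2
P[4] = max(1*3, 2*2, 3*1) = 4
P[5] = max(1*4, 2*3, 3*2, 4*1) = 6
P[6] = max(1*6, 2*4, 3*3, 4*2, 5*1) = 9
P[7] = max(1*9, 2*6, 3*4, 4*3, 5*2, 6*1) = 12
P[8] = max(1*12, 2*9, 3*6, …, 6*2, 7*1) = 18
P[9] = max(1*18, 2*12, 3*9, …, 7*2, 8*1) = 27
P[10] = max(1*27, 2*18, 3*12, …, 8*2, 9*1) = 36
P[11] = max(1*36, 2*27, 3*18, …, 9*2, 10*1) = 54
P[12] = max(1*54, 2*36, 3*27, …, 10*2, 11*1) = 81
P[13] = max(1*81, 2*54, 3*36, …, 11*2, 12*1) = 108
P[14] = max(1*108, 2*81, 3*54, …, 12*2, 13*1) = 162
P[15] = max(1*162, 2*108, 3*81, …, 13*2, 14*1) = 243
One optimal split: 3 + 3 + 3 + 3 + 3; product 3*3*3*3*3 = 243.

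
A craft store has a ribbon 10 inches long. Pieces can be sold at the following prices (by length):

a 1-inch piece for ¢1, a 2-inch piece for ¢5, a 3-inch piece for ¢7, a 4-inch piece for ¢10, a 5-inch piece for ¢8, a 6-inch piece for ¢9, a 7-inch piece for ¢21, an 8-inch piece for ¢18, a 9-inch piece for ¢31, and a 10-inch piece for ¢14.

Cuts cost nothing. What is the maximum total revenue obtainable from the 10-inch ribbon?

Build v[k] bottom-up: v[k] = max over allowed piece i of (p[i] + v[k−i]).
v[1] = 1
v[2] = max(1+1, 5+0) = 5
v[3] = max(1+5, 5+1, 7+0) = 7
v[4] = max(1+7, 5+5, 7+1, 10+0) = 10
v[5] = max(1+10, 5+7, 7+5, 10+1, 8+0) = 12
v[6] = max(1+12, 5+10, 7+7, 10+5, 8+1, 9+0) = 15
v[7] = max(1+15, 5+12, 7+10, …, 9+1, 21+0) = 21
v[8] = max(1+21, 5+15, 7+12, …, 21+1, 18+0) = 22
v[9] = max(1+22, 5+21, 7+15, …, 18+1, 31+0) = 31
v[10] = max(1+31, 5+22, 7+21, …, 31+1, 14+0) = 32
One optimal cutting: 9 + 1 → ¢31 + ¢1 = ¢32.

32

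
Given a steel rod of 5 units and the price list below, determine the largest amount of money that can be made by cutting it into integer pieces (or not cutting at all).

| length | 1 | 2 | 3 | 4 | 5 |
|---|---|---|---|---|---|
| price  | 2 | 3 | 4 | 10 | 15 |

Consider every possible first cut. r[k] is the best of p[i]+r[k−i] over all sellable i≤k.
r[1] = 2
r[2] = 4  (first piece 1, then r[1]=2)
r[3] = 6  (first piece 1, then r[2]=4)
r[4] = 10
r[5] = 15
Best is to sell the whole 5-unit piece uncut for $15.

15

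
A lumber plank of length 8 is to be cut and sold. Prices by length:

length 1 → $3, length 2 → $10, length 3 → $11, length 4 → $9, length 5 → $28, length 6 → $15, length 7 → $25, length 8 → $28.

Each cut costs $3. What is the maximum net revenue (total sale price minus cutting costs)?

36

Let r[k] be the best obtainable value from length k. For each k, try every first piece i and keep the best of price[i] + r[k−i] minus the 3 cut fee when i<k.
r[1] = 3
r[2] = max(3+3-3, 10+0) = 10
r[3] = max(3+10-3, 10+3-3, 11+0) = 11
r[4] = max(3+11-3, 10+10-3, 11+3-3, 9+0) = 17
r[5] = max(3+17-3, 10+11-3, 11+10-3, 9+3-3, 28+0) = 28
r[6] = max(3+28-3, 10+17-3, 11+11-3, 9+10-3, 28+3-3, 15+0) = 28
r[7] = max(3+28-3, 10+28-3, 11+17-3, …, 15+3-3, 25+0) = 35
r[8] = max(3+35-3, 10+28-3, 11+28-3, …, 25+3-3, 28+0) = 36
One optimal plan: pieces 5 + 3 (1 cut) → $39 − $3 = $36.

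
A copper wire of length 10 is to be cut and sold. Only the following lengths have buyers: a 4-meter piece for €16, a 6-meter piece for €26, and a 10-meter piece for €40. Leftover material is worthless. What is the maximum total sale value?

Build r[k] bottom-up: r[k] = max over allowed piece i of (p[i] + r[k−i]).
r[1] = 0
r[2] = 0
r[3] = 0
r[4] = 16
r[5] = 16
r[6] = max(16+0, 26+0) = 26
r[7] = max(16+0, 26+0) = 26
r[8] = max(16+16, 26+0) = 32
r[9] = max(16+16, 26+0) = 32
r[10] = max(16+26, 26+16, 40+0) = 42
One optimal cutting: 6 + 4 → €42.

42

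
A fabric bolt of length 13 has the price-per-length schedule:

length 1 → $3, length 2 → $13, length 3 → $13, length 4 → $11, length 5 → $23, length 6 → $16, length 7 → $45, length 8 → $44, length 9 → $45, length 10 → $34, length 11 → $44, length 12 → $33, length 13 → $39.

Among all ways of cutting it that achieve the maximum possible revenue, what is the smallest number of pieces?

4

Let r[k] be the best obtainable value from length k. For each k, try every first piece i and keep the best of price[i] + r[k−i].
r[1] = 3
r[2] = 13
r[3] = 16  (first piece 1, then r[2]=13)
r[4] = 26  (first piece 2, then r[2]=13)
r[5] = 29  (first piece 1, then r[4]=26)
r[6] = 39  (first piece 2, then r[4]=26)
r[7] = 45
r[8] = 52  (first piece 2, then r[6]=39)
r[9] = 58  (first piece 2, then r[7]=45)
r[10] = 65  (first piece 2, then r[8]=52)
r[11] = 71  (first piece 2, then r[9]=58)
r[12] = 78  (first piece 2, then r[10]=65)
r[13] = 84  (first piece 2, then r[11]=71)
Maximum revenue is $84.
Now minimize piece count subject to staying optimal: for each k, pieces[k] = 1 + min over i with p[i]+r[k−i]=r[k] of pieces[k−i].
pieces[10] = 5
pieces[11] = 3
pieces[12] = 6
pieces[13] = 4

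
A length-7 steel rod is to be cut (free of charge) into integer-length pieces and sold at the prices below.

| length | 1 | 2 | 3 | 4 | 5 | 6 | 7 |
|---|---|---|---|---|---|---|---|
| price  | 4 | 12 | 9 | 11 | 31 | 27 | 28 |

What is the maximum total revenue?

43

Build v[k] bottom-up: v[k] = max over allowed piece i of (p[i] + v[k−i]).
v[1] = 4
v[2] = max(4+4, 12+0) = 12
v[3] = max(4+12, 12+4, 9+0) = 16
v[4] = max(4+16, 12+12, 9+4, 11+0) = 24
v[5] = max(4+24, 12+16, 9+12, 11+4, 31+0) = 31
v[6] = max(4+31, 12+24, 9+16, 11+12, 31+4, 27+0) = 36
v[7] = max(4+36, 12+31, 9+24, …, 27+4, 28+0) = 43
One optimal cutting: 5 + 2 → $31 + $12 = $43.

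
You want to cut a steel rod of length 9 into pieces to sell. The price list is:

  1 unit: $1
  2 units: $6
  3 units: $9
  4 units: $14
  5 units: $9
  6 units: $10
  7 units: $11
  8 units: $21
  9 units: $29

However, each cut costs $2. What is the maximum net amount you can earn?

Let net[k] be the best obtainable value from length k. For each k, try every first piece i and keep the best of price[i] + net[k−i] minus the 2 cut fee when i<k.
net[1] = 1
net[2] = 6
net[3] = 9
net[4] = 14
net[5] = 13  (first piece 1, then net[4]=14)
net[6] = 18  (first piece 2, then net[4]=14)
net[7] = 21  (first piece 3, then net[4]=14)
net[8] = 26  (first piece 4, then net[4]=14)
net[9] = 29
Best is to make no cuts and sell whole for $29.

29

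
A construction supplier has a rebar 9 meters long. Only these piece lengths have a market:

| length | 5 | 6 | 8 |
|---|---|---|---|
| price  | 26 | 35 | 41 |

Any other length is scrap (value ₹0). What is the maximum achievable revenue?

41

Build r[k] bottom-up: r[k] = max over allowed piece i of (p[i] + r[k−i]).
r[1] = 0
r[2] = 0
r[3] = 0
r[4] = 0
r[5] = 26
r[6] = 35
r[7] = 35
r[8] = 41
r[9] = 41
One optimal cutting: pieces 8 with 1 meter of scrap → ₹41.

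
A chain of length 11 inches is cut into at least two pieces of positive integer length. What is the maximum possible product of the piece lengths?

Let prod[k] be the best product for length k (with at least one cut). For each first piece i, the rest contributes max(k−i, prod[k−i]).
Small cases: prod[2]=1, prod[3]=2, prod[4]=4, prod[5]=6.
prod[6] = 3·max(3,2) = 3·3 = 9
prod[7] = 2·max(5,6) = 2·6 = 12
prod[8] = 2·max(6,9) = 2·9 = 18
prod[9] = 3·max(6,9) = 3·9 = 27
prod[10] = 2·max(8,18) = 2·18 = 36
prod[11] = 2·max(9,27) = 2·27 = 54
One optimal split: 3 + 3 + 3 + 2; product 3·3·3·2 = 54.

54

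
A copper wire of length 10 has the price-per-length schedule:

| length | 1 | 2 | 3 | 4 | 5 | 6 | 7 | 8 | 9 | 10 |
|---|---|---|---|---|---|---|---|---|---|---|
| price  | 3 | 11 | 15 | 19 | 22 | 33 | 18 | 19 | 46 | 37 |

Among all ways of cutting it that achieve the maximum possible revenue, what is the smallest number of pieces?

3

Consider every possible first cut. r[k] is the best of p[i]+r[k−i] over all sellable i≤k.
r[1] = 3
r[2] = max(3+3, 11+0) = 11
r[3] = max(3+11, 11+3, 15+0) = 15
r[4] = max(3+15, 11+11, 15+3, 19+0) = 22
r[5] = max(3+22, 11+15, 15+11, 19+3, 22+0) = 26
r[6] = max(3+26, 11+22, 15+15, 19+11, 22+3, 33+0) = 33
r[7] = max(3+33, 11+26, 15+22, …, 33+3, 18+0) = 37
r[8] = max(3+37, 11+33, 15+26, …, 18+3, 19+0) = 44
r[9] = max(3+44, 11+37, 15+33, …, 19+3, 46+0) = 48
r[10] = max(3+48, 11+44, 15+37, …, 46+3, 37+0) = 55
Maximum revenue is €55.
Now minimize piece count subject to staying optimal: for each k, pieces[k] = 1 + min over i with p[i]+r[k−i]=r[k] of pieces[k−i].
pieces[7] = 3
pieces[8] = 2
pieces[9] = 2
pieces[10] = 3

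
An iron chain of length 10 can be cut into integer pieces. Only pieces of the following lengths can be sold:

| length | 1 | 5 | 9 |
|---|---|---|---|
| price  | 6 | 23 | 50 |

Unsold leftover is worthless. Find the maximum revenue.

Build f[k] bottom-up: f[k] = max over allowed piece i of (p[i] + f[k−i]).
f[1] = 6
f[2] = 12  (first piece 1, then f[1]=6)
f[3] = 18  (first piece 1, then f[2]=12)
f[4] = 24  (first piece 1, then f[3]=18)
f[5] = max(6+24, 23+0) = 30
f[6] = max(6+30, 23+6) = 36
f[7] = max(6+36, 23+12) = 42
f[8] = max(6+42, 23+18) = 48
f[9] = max(6+48, 23+24, 50+0) = 54
f[10] = max(6+54, 23+30, 50+6) = 60
One optimal cutting: 1 + 1 + 1 + 1 + 1 + 1 + 1 + 1 + 1 + 1 → $60.

60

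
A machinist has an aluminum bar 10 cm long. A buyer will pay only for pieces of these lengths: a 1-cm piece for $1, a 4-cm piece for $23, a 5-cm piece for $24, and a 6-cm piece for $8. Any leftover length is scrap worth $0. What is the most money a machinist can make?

Build f[k] bottom-up: f[k] = max over allowed piece i of (p[i] + f[k−i]).
f[1] = 1
f[2] = 2  (first piece 1, then f[1]=1)
f[3] = 3  (first piece 1, then f[2]=2)
f[4] = max(1+3, 23+0) = 23
f[5] = max(1+23, 23+1, 24+0) = 24
f[6] = max(1+24, 23+2, 24+1, 8+0) = 25
f[7] = max(1+25, 23+3, 24+2, 8+1) = 26
f[8] = max(1+26, 23+23, 24+3, 8+2) = 46
f[9] = max(1+46, 23+24, 24+23, 8+3) = 47
f[10] = max(1+47, 23+25, 24+24, 8+23) = 48
One optimal cutting: 4 + 4 + 1 + 1 → $48.

48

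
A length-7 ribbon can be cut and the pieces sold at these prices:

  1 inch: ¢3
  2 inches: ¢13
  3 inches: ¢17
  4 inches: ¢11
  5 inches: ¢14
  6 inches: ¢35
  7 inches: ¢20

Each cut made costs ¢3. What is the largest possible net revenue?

Build v[k] bottom-up: v[k] = max over allowed piece i of (p[i] + v[k−i]) − 3 per cut.
v[1] = 3
v[2] = max(3+3-3, 13+0) = 13
v[3] = max(3+13-3, 13+3-3, 17+0) = 17
v[4] = max(3+17-3, 13+13-3, 17+3-3, 11+0) = 23
v[5] = max(3+23-3, 13+17-3, 17+13-3, 11+3-3, 14+0) = 27
v[6] = max(3+27-3, 13+23-3, 17+17-3, 11+13-3, 14+3-3, 35+0) = 35
v[7] = max(3+35-3, 13+27-3, 17+23-3, …, 35+3-3, 20+0) = 37
One optimal plan: pieces 3 + 2 + 2 (2 cuts) → ¢43 − ¢6 = ¢37.

37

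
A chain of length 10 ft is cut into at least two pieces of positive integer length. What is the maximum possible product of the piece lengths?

36

Define m[k] = max over 1≤i<k of i · max(k−i, m[k−i]); the inner max lets the remainder stay uncut if that's better.
m[2] = 1×max(1,0) = 1×1 = 1
m[3] = max(1×2, 2×1) = 2
m[4] = max(1×3, 2×2, 3×1) = 4
m[5] = max(1×4, 2×3, 3×2, 4×1) = 6
m[6] = max(1×6, 2×4, 3×3, 4×2, 5×1) = 9
m[7] = max(1×9, 2×6, 3×4, 4×3, 5×2, 6×1) = 12
m[8] = max(1×12, 2×9, 3×6, …, 6×2, 7×1) = 18
m[9] = max(1×18, 2×12, 3×9, …, 7×2, 8×1) = 27
m[10] = max(1×27, 2×18, 3×12, …, 8×2, 9×1) = 36
One optimal split: 3 + 3 + 2 + 2; product 3×3×2×2 = 36.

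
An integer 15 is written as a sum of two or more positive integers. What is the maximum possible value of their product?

243

Let f[k] be the best product for length k (with at least one cut). For each first piece i, the rest contributes max(k−i, f[k−i]).
f[2] = 1·max(1,0) = 1·1 = 1
f[3] = 1·max(2,1) = 1·2 = 2
f[4] = 2·max(2,1) = 2·2 = 4
f[5] = 2·max(3,2) = 2·3 = 6
f[6] = 3·max(3,2) = 3·3 = 9
f[7] = 2·max(5,6) = 2·6 = 12
f[8] = 2·max(6,9) = 2·9 = 18
f[9] = 3·max(6,9) = 3·9 = 27
f[10] = 2·max(8,18) = 2·18 = 36
f[11] = 2·max(9,27) = 2·27 = 54
f[12] = 3·max(9,27) = 3·27 = 81
f[13] = 2·max(11,54) = 2·54 = 108
f[14] = 2·max(12,81) = 2·81 = 162
f[15] = 3·max(12,81) = 3·81 = 243
One optimal split: 3 + 3 + 3 + 3 + 3; product 3·3·3·3·3 = 243.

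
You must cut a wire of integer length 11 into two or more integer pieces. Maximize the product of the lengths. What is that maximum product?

54

Fill P[k] for k=2..11: at each k try every first piece i and multiply by the better of (k−i) uncut or P[k−i].
Small cases: P[2]=1, P[3]=2.
P[4] = 2×max(2,1) = 2×2 = 4
P[5] = 2×max(3,2) = 2×3 = 6
P[6] = 3×max(3,2) = 3×3 = 9
P[7] = 2×max(5,6) = 2×6 = 12
P[8] = 2×max(6,9) = 2×9 = 18
P[9] = 3×max(6,9) = 3×9 = 27
P[10] = 2×max(8,18) = 2×18 = 36
P[11] = 2×max(9,27) = 2×27 = 54
One optimal split: 3 + 3 + 3 + 2; product 3×3×3×2 = 54.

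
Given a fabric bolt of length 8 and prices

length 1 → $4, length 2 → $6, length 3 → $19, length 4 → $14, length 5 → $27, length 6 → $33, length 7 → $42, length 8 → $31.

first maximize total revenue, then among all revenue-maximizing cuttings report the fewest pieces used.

Consider every possible first cut. r[k] is the best of p[i]+r[k−i] over all sellable i≤k.
r[1] = 4
r[2] = max(4+4, 6+0) = 8
r[3] = max(4+8, 6+4, 19+0) = 19
r[4] = max(4+19, 6+8, 19+4, 14+0) = 23
r[5] = max(4+23, 6+19, 19+8, 14+4, 27+0) = 27
r[6] = max(4+27, 6+23, 19+19, 14+8, 27+4, 33+0) = 38
r[7] = max(4+38, 6+27, 19+23, …, 33+4, 42+0) = 42
r[8] = max(4+42, 6+38, 19+27, …, 42+4, 31+0) = 46
Maximum revenue is $46.
Now minimize piece count subject to staying optimal: for each k, pieces[k] = 1 + min over i with p[i]+r[k−i]=r[k] of pieces[k−i].
pieces[5] = 1
pieces[6] = 2
pieces[7] = 1
pieces[8] = 2

2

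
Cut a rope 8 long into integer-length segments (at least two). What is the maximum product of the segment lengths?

Let prod[k] be the best product for length k (with at least one cut). For each first piece i, the rest contributes max(k−i, prod[k−i]).
Small cases: prod[2]=1, prod[3]=2.
prod[4] = max(1×3, 2×2, 3×1) = 4
prod[5] = max(1×4, 2×3, 3×2, 4×1) = 6
prod[6] = max(1×6, 2×4, 3×3, 4×2, 5×1) = 9
prod[7] = max(1×9, 2×6, 3×4, 4×3, 5×2, 6×1) = 12
prod[8] = max(1×12, 2×9, 3×6, …, 6×2, 7×1) = 18
One optimal split: 3 + 3 + 2; product 3×3×2 = 18.

18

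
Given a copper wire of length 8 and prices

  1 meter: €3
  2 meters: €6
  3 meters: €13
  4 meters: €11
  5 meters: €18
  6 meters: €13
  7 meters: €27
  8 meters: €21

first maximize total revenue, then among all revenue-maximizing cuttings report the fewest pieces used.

3

Let r[k] be the best obtainable value from length k. For each k, try every first piece i and keep the best of price[i] + r[k−i].
r[1] = 3
r[2] = 6  (first piece 1, then r[1]=3)
r[3] = 13
r[4] = 16  (first piece 1, then r[3]=13)
r[5] = 19  (first piece 1, then r[4]=16)
r[6] = 26  (first piece 3, then r[3]=13)
r[7] = 29  (first piece 1, then r[6]=26)
r[8] = 32  (first piece 1, then r[7]=29)
Maximum revenue is €32.
Now minimize piece count subject to staying optimal: for each k, pieces[k] = 1 + min over i with p[i]+r[k−i]=r[k] of pieces[k−i].
pieces[5] = 2
pieces[6] = 2
pieces[7] = 3
pieces[8] = 3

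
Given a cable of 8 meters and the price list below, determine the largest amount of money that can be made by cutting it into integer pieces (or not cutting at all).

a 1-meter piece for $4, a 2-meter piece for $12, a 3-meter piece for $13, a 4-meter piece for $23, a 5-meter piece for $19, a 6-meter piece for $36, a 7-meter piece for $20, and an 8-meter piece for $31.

48

Build v[k] bottom-up: v[k] = max over allowed piece i of (p[i] + v[k−i]).
v[1] = 4
v[2] = max(4+4, 12+0) = 12
v[3] = max(4+12, 12+4, 13+0) = 16
v[4] = max(4+16, 12+12, 13+4, 23+0) = 24
v[5] = max(4+24, 12+16, 13+12, 23+4, 19+0) = 28
v[6] = max(4+28, 12+24, 13+16, 23+12, 19+4, 36+0) = 36
v[7] = max(4+36, 12+28, 13+24, …, 36+4, 20+0) = 40
v[8] = max(4+40, 12+36, 13+28, …, 20+4, 31+0) = 48
One optimal cutting: 2 + 2 + 2 + 2 → $12 + $12 + $12 + $12 = $48.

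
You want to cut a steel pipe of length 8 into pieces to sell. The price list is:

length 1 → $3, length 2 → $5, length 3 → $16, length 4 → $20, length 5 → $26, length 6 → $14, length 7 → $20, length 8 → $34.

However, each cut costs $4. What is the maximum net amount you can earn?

38

Consider every possible first cut. net[k] is the best of p[i]+net[k−i] over all sellable i≤k, charging 4 whenever i<k.
net[1] = 3
net[2] = max(3+3-4, 5+0) = 5
net[3] = max(3+5-4, 5+3-4, 16+0) = 16
net[4] = max(3+16-4, 5+5-4, 16+3-4, 20+0) = 20
net[5] = max(3+20-4, 5+16-4, 16+5-4, 20+3-4, 26+0) = 26
net[6] = max(3+26-4, 5+20-4, 16+16-4, 20+5-4, 26+3-4, 14+0) = 28
net[7] = max(3+28-4, 5+26-4, 16+20-4, …, 14+3-4, 20+0) = 32
net[8] = max(3+32-4, 5+28-4, 16+26-4, …, 20+3-4, 34+0) = 38
One optimal plan: pieces 5 + 3 (1 cut) → $42 − $4 = $38.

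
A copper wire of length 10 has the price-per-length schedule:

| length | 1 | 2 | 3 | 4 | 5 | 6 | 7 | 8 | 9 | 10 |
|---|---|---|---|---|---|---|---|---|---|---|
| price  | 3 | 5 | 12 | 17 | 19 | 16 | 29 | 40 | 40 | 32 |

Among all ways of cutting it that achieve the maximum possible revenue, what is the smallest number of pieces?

Let r[k] be the best obtainable value from length k. For each k, try every first piece i and keep the best of price[i] + r[k−i].
r[1] = 3
r[2] = 6  (first piece 1, then r[1]=3)
r[3] = 12
r[4] = 17
r[5] = 20  (first piece 1, then r[4]=17)
r[6] = 24  (first piece 3, then r[3]=12)
r[7] = 29  (first piece 3, then r[4]=17)
r[8] = 40
r[9] = 43  (first piece 1, then r[8]=40)
r[10] = 46  (first piece 1, then r[9]=43)
Maximum revenue is €46.
Now minimize piece count subject to staying optimal: for each k, pieces[k] = 1 + min over i with p[i]+r[k−i]=r[k] of pieces[k−i].
pieces[7] = 1
pieces[8] = 1
pieces[9] = 2
pieces[10] = 3

3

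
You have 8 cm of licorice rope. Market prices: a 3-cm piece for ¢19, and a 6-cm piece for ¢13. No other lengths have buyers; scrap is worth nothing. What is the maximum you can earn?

38

Consider every possible first cut. f[k] is the best of p[i]+f[k−i] over all sellable i≤k.
f[1] = 0
f[2] = 0
f[3] = 19
f[4] = 19
f[5] = 19
f[6] = max(19+19, 13+0) = 38
f[7] = max(19+19, 13+0) = 38
f[8] = max(19+19, 13+0) = 38
One optimal cutting: pieces 3 + 3 with 2 cm of scrap → ¢38.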